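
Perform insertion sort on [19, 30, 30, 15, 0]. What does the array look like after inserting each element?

First element 19 is already 'sorted'
Insert 30: shifted 0 elements -> [19, 30, 30, 15, 0]
Insert 30: shifted 0 elements -> [19, 30, 30, 15, 0]
Insert 15: shifted 3 elements -> [15, 19, 30, 30, 0]
Insert 0: shifted 4 elements -> [0, 15, 19, 30, 30]


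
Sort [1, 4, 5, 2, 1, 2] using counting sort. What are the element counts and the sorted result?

Count array: [0, 2, 2, 0, 1, 1]
(count[i] = number of elements equal to i)
Cumulative count: [0, 2, 4, 4, 5, 6]
Sorted: [1, 1, 2, 2, 4, 5]


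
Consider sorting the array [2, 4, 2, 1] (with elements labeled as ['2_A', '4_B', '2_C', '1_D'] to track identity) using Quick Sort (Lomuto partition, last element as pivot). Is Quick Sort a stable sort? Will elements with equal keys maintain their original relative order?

Trace Quick Sort on the labeled array (the key is the number; the letter only tracks identity):
  Partition indices 0..3 around pivot 1_D -> [1_D, 4_B, 2_C, 2_A]
  Partition indices 1..3 around pivot 2_A -> [1_D, 2_C, 2_A, 4_B]
Final order: [1_D, 2_C, 2_A, 4_B]
Equal keys:
  value 2: originally 2_A, 2_C; after sorting 2_C, 2_A -> order changed
Equal keys were reordered, so Quick Sort is not stable: partition swaps elements across long distances and can reorder equal keys. (One such input is enough; an unstable sort may happen to preserve order on other inputs, but it gives no guarantee.)
Answer: Not stable


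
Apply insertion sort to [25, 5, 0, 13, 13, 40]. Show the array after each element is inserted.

First element 25 is already 'sorted'
Insert 5: shifted 1 elements -> [5, 25, 0, 13, 13, 40]
Insert 0: shifted 2 elements -> [0, 5, 25, 13, 13, 40]
Insert 13: shifted 1 elements -> [0, 5, 13, 25, 13, 40]
Insert 13: shifted 1 elements -> [0, 5, 13, 13, 25, 40]
Insert 40: shifted 0 elements -> [0, 5, 13, 13, 25, 40]


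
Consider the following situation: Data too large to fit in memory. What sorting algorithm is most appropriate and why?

Best choice: External merge sort
Reason: Minimizes disk I/O by sequential reads/writes


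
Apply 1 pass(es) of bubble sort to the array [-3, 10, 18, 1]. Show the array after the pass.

After pass 1: [-3, 10, 1, 18] (1 swaps)
Total swaps: 1


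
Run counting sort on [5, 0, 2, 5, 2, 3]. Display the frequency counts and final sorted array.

Count array: [1, 0, 2, 1, 0, 2]
(count[i] = number of elements equal to i)
Cumulative count: [1, 1, 3, 4, 4, 6]
Sorted: [0, 2, 2, 3, 5, 5]


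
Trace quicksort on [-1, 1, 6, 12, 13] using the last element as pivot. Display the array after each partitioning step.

Partition 1: pivot=13 at index 4 -> [-1, 1, 6, 12, 13]
Partition 2: pivot=12 at index 3 -> [-1, 1, 6, 12, 13]
Partition 3: pivot=6 at index 2 -> [-1, 1, 6, 12, 13]
Partition 4: pivot=1 at index 1 -> [-1, 1, 6, 12, 13]


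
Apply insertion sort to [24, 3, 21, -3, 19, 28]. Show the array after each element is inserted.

First element 24 is already 'sorted'
Insert 3: shifted 1 elements -> [3, 24, 21, -3, 19, 28]
Insert 21: shifted 1 elements -> [3, 21, 24, -3, 19, 28]
Insert -3: shifted 3 elements -> [-3, 3, 21, 24, 19, 28]
Insert 19: shifted 2 elements -> [-3, 3, 19, 21, 24, 28]
Insert 28: shifted 0 elements -> [-3, 3, 19, 21, 24, 28]


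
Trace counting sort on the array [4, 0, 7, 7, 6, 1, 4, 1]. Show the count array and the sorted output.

Count array: [1, 2, 0, 0, 2, 0, 1, 2]
(count[i] = number of elements equal to i)
Cumulative count: [1, 3, 3, 3, 5, 5, 6, 8]
Sorted: [0, 1, 1, 4, 4, 6, 7, 7]


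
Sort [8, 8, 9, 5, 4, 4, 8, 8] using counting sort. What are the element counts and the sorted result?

Count array: [0, 0, 0, 0, 2, 1, 0, 0, 4, 1]
(count[i] = number of elements equal to i)
Cumulative count: [0, 0, 0, 0, 2, 3, 3, 3, 7, 8]
Sorted: [4, 4, 5, 8, 8, 8, 8, 9]


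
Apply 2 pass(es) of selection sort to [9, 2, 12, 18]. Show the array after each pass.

Pass 1: Select minimum 2 at index 1, swap -> [2, 9, 12, 18]
Pass 2: Select minimum 9 at index 1, swap -> [2, 9, 12, 18]


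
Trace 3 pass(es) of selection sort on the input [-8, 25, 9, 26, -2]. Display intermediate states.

Pass 1: Select minimum -8 at index 0, swap -> [-8, 25, 9, 26, -2]
Pass 2: Select minimum -2 at index 4, swap -> [-8, -2, 9, 26, 25]
Pass 3: Select minimum 9 at index 2, swap -> [-8, -2, 9, 26, 25]


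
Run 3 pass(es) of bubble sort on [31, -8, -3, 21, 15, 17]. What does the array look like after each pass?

After pass 1: [-8, -3, 21, 15, 17, 31] (5 swaps)
After pass 2: [-8, -3, 15, 17, 21, 31] (2 swaps)
After pass 3: [-8, -3, 15, 17, 21, 31] (0 swaps)
Total swaps: 7


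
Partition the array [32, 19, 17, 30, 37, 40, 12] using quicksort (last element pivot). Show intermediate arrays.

Partition 1: pivot=12 at index 0 -> [12, 19, 17, 30, 37, 40, 32]
Partition 2: pivot=32 at index 4 -> [12, 19, 17, 30, 32, 40, 37]
Partition 3: pivot=30 at index 3 -> [12, 19, 17, 30, 32, 40, 37]
Partition 4: pivot=17 at index 1 -> [12, 17, 19, 30, 32, 40, 37]
Partition 5: pivot=37 at index 5 -> [12, 17, 19, 30, 32, 37, 40]


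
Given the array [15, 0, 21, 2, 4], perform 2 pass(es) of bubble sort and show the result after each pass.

After pass 1: [0, 15, 2, 4, 21] (3 swaps)
After pass 2: [0, 2, 4, 15, 21] (2 swaps)
Total swaps: 5


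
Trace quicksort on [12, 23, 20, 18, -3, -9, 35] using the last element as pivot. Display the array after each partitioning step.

Partition 1: pivot=35 at index 6 -> [12, 23, 20, 18, -3, -9, 35]
Partition 2: pivot=-9 at index 0 -> [-9, 23, 20, 18, -3, 12, 35]
Partition 3: pivot=12 at index 2 -> [-9, -3, 12, 18, 23, 20, 35]
Partition 4: pivot=20 at index 4 -> [-9, -3, 12, 18, 20, 23, 35]


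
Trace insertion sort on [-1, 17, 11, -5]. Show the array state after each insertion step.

First element -1 is already 'sorted'
Insert 17: shifted 0 elements -> [-1, 17, 11, -5]
Insert 11: shifted 1 elements -> [-1, 11, 17, -5]
Insert -5: shifted 3 elements -> [-5, -1, 11, 17]


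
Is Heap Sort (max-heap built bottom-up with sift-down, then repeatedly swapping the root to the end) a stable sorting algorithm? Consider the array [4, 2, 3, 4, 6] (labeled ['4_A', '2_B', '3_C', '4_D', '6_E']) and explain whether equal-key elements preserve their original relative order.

Trace Heap Sort on the labeled array (the key is the number; the letter only tracks identity):
  Build max-heap: [6_E, 4_A, 3_C, 4_D, 2_B]
  Swap root 6_E to index 4, re-heapify first 4 -> [4_A, 4_D, 3_C, 2_B, 6_E]
  Swap root 4_A to index 3, re-heapify first 3 -> [4_D, 2_B, 3_C, 4_A, 6_E]
  Swap root 4_D to index 2, re-heapify first 2 -> [3_C, 2_B, 4_D, 4_A, 6_E]
  Swap root 3_C to index 1, re-heapify first 1 -> [2_B, 3_C, 4_D, 4_A, 6_E]
Final order: [2_B, 3_C, 4_D, 4_A, 6_E]
Equal keys:
  value 4: originally 4_A, 4_D; after sorting 4_D, 4_A -> order changed
Equal keys were reordered, so Heap Sort is not stable: heap construction and root-to-end swaps move elements without regard to the original order of equal keys. (One such input is enough; an unstable sort may happen to preserve order on other inputs, but it gives no guarantee.)
Answer: Not stable


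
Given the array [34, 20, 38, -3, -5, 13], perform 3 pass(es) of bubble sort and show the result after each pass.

After pass 1: [20, 34, -3, -5, 13, 38] (4 swaps)
After pass 2: [20, -3, -5, 13, 34, 38] (3 swaps)
After pass 3: [-3, -5, 13, 20, 34, 38] (3 swaps)
Total swaps: 10


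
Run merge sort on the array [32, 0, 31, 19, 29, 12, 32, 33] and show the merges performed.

Divide and conquer:
  Merge [32] + [0] -> [0, 32]
  Merge [31] + [19] -> [19, 31]
  Merge [0, 32] + [19, 31] -> [0, 19, 31, 32]
  Merge [29] + [12] -> [12, 29]
  Merge [32] + [33] -> [32, 33]
  Merge [12, 29] + [32, 33] -> [12, 29, 32, 33]
  Merge [0, 19, 31, 32] + [12, 29, 32, 33] -> [0, 12, 19, 29, 31, 32, 32, 33]


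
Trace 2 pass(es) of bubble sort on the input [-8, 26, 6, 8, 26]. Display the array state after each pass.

After pass 1: [-8, 6, 8, 26, 26] (2 swaps)
After pass 2: [-8, 6, 8, 26, 26] (0 swaps)
Total swaps: 2


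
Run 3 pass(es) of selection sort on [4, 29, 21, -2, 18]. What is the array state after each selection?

Pass 1: Select minimum -2 at index 3, swap -> [-2, 29, 21, 4, 18]
Pass 2: Select minimum 4 at index 3, swap -> [-2, 4, 21, 29, 18]
Pass 3: Select minimum 18 at index 4, swap -> [-2, 4, 18, 29, 21]


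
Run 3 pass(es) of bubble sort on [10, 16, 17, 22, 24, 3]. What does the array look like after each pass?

After pass 1: [10, 16, 17, 22, 3, 24] (1 swaps)
After pass 2: [10, 16, 17, 3, 22, 24] (1 swaps)
After pass 3: [10, 16, 3, 17, 22, 24] (1 swaps)
Total swaps: 3


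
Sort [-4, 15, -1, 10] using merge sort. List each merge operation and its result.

Divide and conquer:
  Merge [-4] + [15] -> [-4, 15]
  Merge [-1] + [10] -> [-1, 10]
  Merge [-4, 15] + [-1, 10] -> [-4, -1, 10, 15]


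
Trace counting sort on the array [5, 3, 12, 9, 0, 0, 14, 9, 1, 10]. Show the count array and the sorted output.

Count array: [2, 1, 0, 1, 0, 1, 0, 0, 0, 2, 1, 0, 1, 0, 1]
(count[i] = number of elements equal to i)
Cumulative count: [2, 3, 3, 4, 4, 5, 5, 5, 5, 7, 8, 8, 9, 9, 10]
Sorted: [0, 0, 1, 3, 5, 9, 9, 10, 12, 14]


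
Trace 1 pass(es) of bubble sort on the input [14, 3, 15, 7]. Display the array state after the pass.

After pass 1: [3, 14, 7, 15] (2 swaps)
Total swaps: 2


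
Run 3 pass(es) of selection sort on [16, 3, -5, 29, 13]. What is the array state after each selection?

Pass 1: Select minimum -5 at index 2, swap -> [-5, 3, 16, 29, 13]
Pass 2: Select minimum 3 at index 1, swap -> [-5, 3, 16, 29, 13]
Pass 3: Select minimum 13 at index 4, swap -> [-5, 3, 13, 29, 16]


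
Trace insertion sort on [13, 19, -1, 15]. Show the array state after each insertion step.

First element 13 is already 'sorted'
Insert 19: shifted 0 elements -> [13, 19, -1, 15]
Insert -1: shifted 2 elements -> [-1, 13, 19, 15]
Insert 15: shifted 1 elements -> [-1, 13, 15, 19]


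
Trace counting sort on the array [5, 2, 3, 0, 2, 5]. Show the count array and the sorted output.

Count array: [1, 0, 2, 1, 0, 2]
(count[i] = number of elements equal to i)
Cumulative count: [1, 1, 3, 4, 4, 6]
Sorted: [0, 2, 2, 3, 5, 5]


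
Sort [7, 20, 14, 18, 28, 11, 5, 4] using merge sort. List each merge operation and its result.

Divide and conquer:
  Merge [7] + [20] -> [7, 20]
  Merge [14] + [18] -> [14, 18]
  Merge [7, 20] + [14, 18] -> [7, 14, 18, 20]
  Merge [28] + [11] -> [11, 28]
  Merge [5] + [4] -> [4, 5]
  Merge [11, 28] + [4, 5] -> [4, 5, 11, 28]
  Merge [7, 14, 18, 20] + [4, 5, 11, 28] -> [4, 5, 7, 11, 14, 18, 20, 28]


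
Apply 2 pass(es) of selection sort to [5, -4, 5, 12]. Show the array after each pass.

Pass 1: Select minimum -4 at index 1, swap -> [-4, 5, 5, 12]
Pass 2: Select minimum 5 at index 1, swap -> [-4, 5, 5, 12]


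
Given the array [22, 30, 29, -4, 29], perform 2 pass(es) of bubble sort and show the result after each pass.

After pass 1: [22, 29, -4, 29, 30] (3 swaps)
After pass 2: [22, -4, 29, 29, 30] (1 swaps)
Total swaps: 4


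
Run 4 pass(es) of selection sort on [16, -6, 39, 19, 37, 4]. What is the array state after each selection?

Pass 1: Select minimum -6 at index 1, swap -> [-6, 16, 39, 19, 37, 4]
Pass 2: Select minimum 4 at index 5, swap -> [-6, 4, 39, 19, 37, 16]
Pass 3: Select minimum 16 at index 5, swap -> [-6, 4, 16, 19, 37, 39]
Pass 4: Select minimum 19 at index 3, swap -> [-6, 4, 16, 19, 37, 39]


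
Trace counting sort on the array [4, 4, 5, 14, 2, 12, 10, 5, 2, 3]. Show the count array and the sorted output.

Count array: [0, 0, 2, 1, 2, 2, 0, 0, 0, 0, 1, 0, 1, 0, 1]
(count[i] = number of elements equal to i)
Cumulative count: [0, 0, 2, 3, 5, 7, 7, 7, 7, 7, 8, 8, 9, 9, 10]
Sorted: [2, 2, 3, 4, 4, 5, 5, 10, 12, 14]


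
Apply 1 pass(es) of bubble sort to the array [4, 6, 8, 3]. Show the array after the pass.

After pass 1: [4, 6, 3, 8] (1 swaps)
Total swaps: 1


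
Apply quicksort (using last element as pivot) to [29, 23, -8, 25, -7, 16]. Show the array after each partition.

Partition 1: pivot=16 at index 2 -> [-8, -7, 16, 25, 23, 29]
Partition 2: pivot=-7 at index 1 -> [-8, -7, 16, 25, 23, 29]
Partition 3: pivot=29 at index 5 -> [-8, -7, 16, 25, 23, 29]
Partition 4: pivot=23 at index 3 -> [-8, -7, 16, 23, 25, 29]


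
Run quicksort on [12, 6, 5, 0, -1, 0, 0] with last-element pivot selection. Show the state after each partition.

Partition 1: pivot=0 at index 3 -> [0, -1, 0, 0, 6, 5, 12]
Partition 2: pivot=0 at index 2 -> [0, -1, 0, 0, 6, 5, 12]
Partition 3: pivot=-1 at index 0 -> [-1, 0, 0, 0, 6, 5, 12]
Partition 4: pivot=12 at index 6 -> [-1, 0, 0, 0, 6, 5, 12]
Partition 5: pivot=5 at index 4 -> [-1, 0, 0, 0, 5, 6, 12]


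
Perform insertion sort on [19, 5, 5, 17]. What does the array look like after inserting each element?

First element 19 is already 'sorted'
Insert 5: shifted 1 elements -> [5, 19, 5, 17]
Insert 5: shifted 1 elements -> [5, 5, 19, 17]
Insert 17: shifted 1 elements -> [5, 5, 17, 19]


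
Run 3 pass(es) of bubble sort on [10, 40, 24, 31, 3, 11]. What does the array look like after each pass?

After pass 1: [10, 24, 31, 3, 11, 40] (4 swaps)
After pass 2: [10, 24, 3, 11, 31, 40] (2 swaps)
After pass 3: [10, 3, 11, 24, 31, 40] (2 swaps)
Total swaps: 8


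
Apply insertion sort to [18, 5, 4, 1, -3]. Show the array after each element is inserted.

First element 18 is already 'sorted'
Insert 5: shifted 1 elements -> [5, 18, 4, 1, -3]
Insert 4: shifted 2 elements -> [4, 5, 18, 1, -3]
Insert 1: shifted 3 elements -> [1, 4, 5, 18, -3]
Insert -3: shifted 4 elements -> [-3, 1, 4, 5, 18]


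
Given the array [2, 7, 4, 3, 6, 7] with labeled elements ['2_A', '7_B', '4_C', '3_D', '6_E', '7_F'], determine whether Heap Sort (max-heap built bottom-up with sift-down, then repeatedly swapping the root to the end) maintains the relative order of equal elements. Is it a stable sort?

Trace Heap Sort on the labeled array (the key is the number; the letter only tracks identity):
  Build max-heap: [7_B, 6_E, 7_F, 3_D, 2_A, 4_C]
  Swap root 7_B to index 5, re-heapify first 5 -> [7_F, 6_E, 4_C, 3_D, 2_A, 7_B]
  Swap root 7_F to index 4, re-heapify first 4 -> [6_E, 3_D, 4_C, 2_A, 7_F, 7_B]
  Swap root 6_E to index 3, re-heapify first 3 -> [4_C, 3_D, 2_A, 6_E, 7_F, 7_B]
  Swap root 4_C to index 2, re-heapify first 2 -> [3_D, 2_A, 4_C, 6_E, 7_F, 7_B]
  Swap root 3_D to index 1, re-heapify first 1 -> [2_A, 3_D, 4_C, 6_E, 7_F, 7_B]
Final order: [2_A, 3_D, 4_C, 6_E, 7_F, 7_B]
Equal keys:
  value 7: originally 7_B, 7_F; after sorting 7_F, 7_B -> order changed
Equal keys were reordered, so Heap Sort is not stable: heap construction and root-to-end swaps move elements without regard to the original order of equal keys. (One such input is enough; an unstable sort may happen to preserve order on other inputs, but it gives no guarantee.)
Answer: Not stable


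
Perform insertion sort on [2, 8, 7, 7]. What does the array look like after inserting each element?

First element 2 is already 'sorted'
Insert 8: shifted 0 elements -> [2, 8, 7, 7]
Insert 7: shifted 1 elements -> [2, 7, 8, 7]
Insert 7: shifted 1 elements -> [2, 7, 7, 8]


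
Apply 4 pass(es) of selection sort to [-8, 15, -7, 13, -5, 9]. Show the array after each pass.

Pass 1: Select minimum -8 at index 0, swap -> [-8, 15, -7, 13, -5, 9]
Pass 2: Select minimum -7 at index 2, swap -> [-8, -7, 15, 13, -5, 9]
Pass 3: Select minimum -5 at index 4, swap -> [-8, -7, -5, 13, 15, 9]
Pass 4: Select minimum 9 at index 5, swap -> [-8, -7, -5, 9, 15, 13]


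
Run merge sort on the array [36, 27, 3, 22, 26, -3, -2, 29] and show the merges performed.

Divide and conquer:
  Merge [36] + [27] -> [27, 36]
  Merge [3] + [22] -> [3, 22]
  Merge [27, 36] + [3, 22] -> [3, 22, 27, 36]
  Merge [26] + [-3] -> [-3, 26]
  Merge [-2] + [29] -> [-2, 29]
  Merge [-3, 26] + [-2, 29] -> [-3, -2, 26, 29]
  Merge [3, 22, 27, 36] + [-3, -2, 26, 29] -> [-3, -2, 3, 22, 26, 27, 29, 36]


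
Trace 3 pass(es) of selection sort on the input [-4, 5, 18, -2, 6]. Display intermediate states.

Pass 1: Select minimum -4 at index 0, swap -> [-4, 5, 18, -2, 6]
Pass 2: Select minimum -2 at index 3, swap -> [-4, -2, 18, 5, 6]
Pass 3: Select minimum 5 at index 3, swap -> [-4, -2, 5, 18, 6]


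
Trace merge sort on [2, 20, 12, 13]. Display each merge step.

Divide and conquer:
  Merge [2] + [20] -> [2, 20]
  Merge [12] + [13] -> [12, 13]
  Merge [2, 20] + [12, 13] -> [2, 12, 13, 20]


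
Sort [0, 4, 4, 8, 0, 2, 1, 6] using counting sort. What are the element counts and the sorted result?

Count array: [2, 1, 1, 0, 2, 0, 1, 0, 1]
(count[i] = number of elements equal to i)
Cumulative count: [2, 3, 4, 4, 6, 6, 7, 7, 8]
Sorted: [0, 0, 1, 2, 4, 4, 6, 8]


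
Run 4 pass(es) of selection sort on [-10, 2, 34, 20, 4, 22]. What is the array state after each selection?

Pass 1: Select minimum -10 at index 0, swap -> [-10, 2, 34, 20, 4, 22]
Pass 2: Select minimum 2 at index 1, swap -> [-10, 2, 34, 20, 4, 22]
Pass 3: Select minimum 4 at index 4, swap -> [-10, 2, 4, 20, 34, 22]
Pass 4: Select minimum 20 at index 3, swap -> [-10, 2, 4, 20, 34, 22]


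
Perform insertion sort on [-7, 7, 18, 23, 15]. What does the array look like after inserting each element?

First element -7 is already 'sorted'
Insert 7: shifted 0 elements -> [-7, 7, 18, 23, 15]
Insert 18: shifted 0 elements -> [-7, 7, 18, 23, 15]
Insert 23: shifted 0 elements -> [-7, 7, 18, 23, 15]
Insert 15: shifted 2 elements -> [-7, 7, 15, 18, 23]


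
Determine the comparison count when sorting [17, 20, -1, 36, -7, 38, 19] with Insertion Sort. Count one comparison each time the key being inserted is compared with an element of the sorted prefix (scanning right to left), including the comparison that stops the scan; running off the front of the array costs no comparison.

Insert 20: 17 <= 20 (stop) = 1 comparison(s) -> [17, 20, -1, 36, -7, 38, 19]
Insert -1: 20 > -1 (shift), 17 > -1 (shift), reached front = 2 comparison(s) -> [-1, 17, 20, 36, -7, 38, 19]
Insert 36: 20 <= 36 (stop) = 1 comparison(s) -> [-1, 17, 20, 36, -7, 38, 19]
Insert -7: 36 > -7 (shift), 20 > -7 (shift), 17 > -7 (shift), -1 > -7 (shift), reached front = 4 comparison(s) -> [-7, -1, 17, 20, 36, 38, 19]
Insert 38: 36 <= 38 (stop) = 1 comparison(s) -> [-7, -1, 17, 20, 36, 38, 19]
Insert 19: 38 > 19 (shift), 36 > 19 (shift), 20 > 19 (shift), 17 <= 19 (stop) = 4 comparison(s) -> [-7, -1, 17, 19, 20, 36, 38]
Total comparisons: 1 + 2 + 1 + 4 + 1 + 4 = 13


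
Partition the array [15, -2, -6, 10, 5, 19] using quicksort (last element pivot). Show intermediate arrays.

Partition 1: pivot=19 at index 5 -> [15, -2, -6, 10, 5, 19]
Partition 2: pivot=5 at index 2 -> [-2, -6, 5, 10, 15, 19]
Partition 3: pivot=-6 at index 0 -> [-6, -2, 5, 10, 15, 19]
Partition 4: pivot=15 at index 4 -> [-6, -2, 5, 10, 15, 19]


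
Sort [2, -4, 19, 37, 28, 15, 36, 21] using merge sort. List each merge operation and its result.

Divide and conquer:
  Merge [2] + [-4] -> [-4, 2]
  Merge [19] + [37] -> [19, 37]
  Merge [-4, 2] + [19, 37] -> [-4, 2, 19, 37]
  Merge [28] + [15] -> [15, 28]
  Merge [36] + [21] -> [21, 36]
  Merge [15, 28] + [21, 36] -> [15, 21, 28, 36]
  Merge [-4, 2, 19, 37] + [15, 21, 28, 36] -> [-4, 2, 15, 19, 21, 28, 36, 37]


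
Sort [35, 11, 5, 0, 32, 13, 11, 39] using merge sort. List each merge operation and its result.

Divide and conquer:
  Merge [35] + [11] -> [11, 35]
  Merge [5] + [0] -> [0, 5]
  Merge [11, 35] + [0, 5] -> [0, 5, 11, 35]
  Merge [32] + [13] -> [13, 32]
  Merge [11] + [39] -> [11, 39]
  Merge [13, 32] + [11, 39] -> [11, 13, 32, 39]
  Merge [0, 5, 11, 35] + [11, 13, 32, 39] -> [0, 5, 11, 11, 13, 32, 35, 39]


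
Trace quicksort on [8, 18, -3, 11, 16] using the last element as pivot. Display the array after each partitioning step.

Partition 1: pivot=16 at index 3 -> [8, -3, 11, 16, 18]
Partition 2: pivot=11 at index 2 -> [8, -3, 11, 16, 18]
Partition 3: pivot=-3 at index 0 -> [-3, 8, 11, 16, 18]


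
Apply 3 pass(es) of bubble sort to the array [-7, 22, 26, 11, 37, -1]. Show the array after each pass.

After pass 1: [-7, 22, 11, 26, -1, 37] (2 swaps)
After pass 2: [-7, 11, 22, -1, 26, 37] (2 swaps)
After pass 3: [-7, 11, -1, 22, 26, 37] (1 swaps)
Total swaps: 5


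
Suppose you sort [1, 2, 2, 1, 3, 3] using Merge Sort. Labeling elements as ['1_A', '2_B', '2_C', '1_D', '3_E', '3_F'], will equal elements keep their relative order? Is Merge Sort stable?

Trace Merge Sort on the labeled array (the key is the number; the letter only tracks identity):
  Merge [2_B] + [2_C] -> [2_B, 2_C]
  Merge [1_A] + [2_B, 2_C] -> [1_A, 2_B, 2_C]
  Merge [3_E] + [3_F] -> [3_E, 3_F]
  Merge [1_D] + [3_E, 3_F] -> [1_D, 3_E, 3_F]
  Merge [1_A, 2_B, 2_C] + [1_D, 3_E, 3_F] -> [1_A, 1_D, 2_B, 2_C, 3_E, 3_F]
Final order: [1_A, 1_D, 2_B, 2_C, 3_E, 3_F]
Equal keys:
  value 1: originally 1_A, 1_D; after sorting 1_A, 1_D -> order preserved
  value 2: originally 2_B, 2_C; after sorting 2_B, 2_C -> order preserved
  value 3: originally 3_E, 3_F; after sorting 3_E, 3_F -> order preserved
All equal keys kept their original relative order. Merge Sort is stable: when the heads of the two halves are equal the merge takes from the left half first.
Answer: Stable


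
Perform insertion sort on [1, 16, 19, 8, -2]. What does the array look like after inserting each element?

First element 1 is already 'sorted'
Insert 16: shifted 0 elements -> [1, 16, 19, 8, -2]
Insert 19: shifted 0 elements -> [1, 16, 19, 8, -2]
Insert 8: shifted 2 elements -> [1, 8, 16, 19, -2]
Insert -2: shifted 4 elements -> [-2, 1, 8, 16, 19]


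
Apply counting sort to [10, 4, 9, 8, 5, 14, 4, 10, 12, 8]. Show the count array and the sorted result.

Count array: [0, 0, 0, 0, 2, 1, 0, 0, 2, 1, 2, 0, 1, 0, 1]
(count[i] = number of elements equal to i)
Cumulative count: [0, 0, 0, 0, 2, 3, 3, 3, 5, 6, 8, 8, 9, 9, 10]
Sorted: [4, 4, 5, 8, 8, 9, 10, 10, 12, 14]


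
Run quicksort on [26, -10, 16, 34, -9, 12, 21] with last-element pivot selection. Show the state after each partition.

Partition 1: pivot=21 at index 4 -> [-10, 16, -9, 12, 21, 34, 26]
Partition 2: pivot=12 at index 2 -> [-10, -9, 12, 16, 21, 34, 26]
Partition 3: pivot=-9 at index 1 -> [-10, -9, 12, 16, 21, 34, 26]
Partition 4: pivot=26 at index 5 -> [-10, -9, 12, 16, 21, 26, 34]


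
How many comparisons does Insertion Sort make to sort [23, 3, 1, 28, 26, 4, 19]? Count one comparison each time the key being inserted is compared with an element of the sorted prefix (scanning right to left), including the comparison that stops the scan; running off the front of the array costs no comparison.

Insert 3: 23 > 3 (shift), reached front = 1 comparison(s) -> [3, 23, 1, 28, 26, 4, 19]
Insert 1: 23 > 1 (shift), 3 > 1 (shift), reached front = 2 comparison(s) -> [1, 3, 23, 28, 26, 4, 19]
Insert 28: 23 <= 28 (stop) = 1 comparison(s) -> [1, 3, 23, 28, 26, 4, 19]
Insert 26: 28 > 26 (shift), 23 <= 26 (stop) = 2 comparison(s) -> [1, 3, 23, 26, 28, 4, 19]
Insert 4: 28 > 4 (shift), 26 > 4 (shift), 23 > 4 (shift), 3 <= 4 (stop) = 4 comparison(s) -> [1, 3, 4, 23, 26, 28, 19]
Insert 19: 28 > 19 (shift), 26 > 19 (shift), 23 > 19 (shift), 4 <= 19 (stop) = 4 comparison(s) -> [1, 3, 4, 19, 23, 26, 28]
Total comparisons: 1 + 2 + 1 + 2 + 4 + 4 = 14


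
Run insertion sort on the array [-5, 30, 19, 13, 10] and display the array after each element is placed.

First element -5 is already 'sorted'
Insert 30: shifted 0 elements -> [-5, 30, 19, 13, 10]
Insert 19: shifted 1 elements -> [-5, 19, 30, 13, 10]
Insert 13: shifted 2 elements -> [-5, 13, 19, 30, 10]
Insert 10: shifted 3 elements -> [-5, 10, 13, 19, 30]


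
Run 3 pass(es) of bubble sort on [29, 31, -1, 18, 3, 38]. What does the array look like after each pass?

After pass 1: [29, -1, 18, 3, 31, 38] (3 swaps)
After pass 2: [-1, 18, 3, 29, 31, 38] (3 swaps)
After pass 3: [-1, 3, 18, 29, 31, 38] (1 swaps)
Total swaps: 7


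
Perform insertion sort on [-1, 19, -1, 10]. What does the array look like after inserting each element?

First element -1 is already 'sorted'
Insert 19: shifted 0 elements -> [-1, 19, -1, 10]
Insert -1: shifted 1 elements -> [-1, -1, 19, 10]
Insert 10: shifted 1 elements -> [-1, -1, 10, 19]


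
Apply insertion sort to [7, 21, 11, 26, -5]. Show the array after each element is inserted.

First element 7 is already 'sorted'
Insert 21: shifted 0 elements -> [7, 21, 11, 26, -5]
Insert 11: shifted 1 elements -> [7, 11, 21, 26, -5]
Insert 26: shifted 0 elements -> [7, 11, 21, 26, -5]
Insert -5: shifted 4 elements -> [-5, 7, 11, 21, 26]


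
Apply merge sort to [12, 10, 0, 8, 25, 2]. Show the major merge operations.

Divide and conquer:
  Merge [10] + [0] -> [0, 10]
  Merge [12] + [0, 10] -> [0, 10, 12]
  Merge [25] + [2] -> [2, 25]
  Merge [8] + [2, 25] -> [2, 8, 25]
  Merge [0, 10, 12] + [2, 8, 25] -> [0, 2, 8, 10, 12, 25]


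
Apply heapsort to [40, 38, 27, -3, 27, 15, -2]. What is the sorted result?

Build heap: [40, 38, 27, -3, 27, 15, -2]
Extract 40: [38, 27, 27, -3, -2, 15, 40]
Extract 38: [27, 15, 27, -3, -2, 38, 40]
Extract 27: [27, 15, -2, -3, 27, 38, 40]
Extract 27: [15, -3, -2, 27, 27, 38, 40]
Extract 15: [-2, -3, 15, 27, 27, 38, 40]
Extract -2: [-3, -2, 15, 27, 27, 38, 40]


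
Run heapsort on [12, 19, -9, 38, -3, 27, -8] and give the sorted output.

Build heap: [38, 19, 27, 12, -3, -9, -8]
Extract 38: [27, 19, -8, 12, -3, -9, 38]
Extract 27: [19, 12, -8, -9, -3, 27, 38]
Extract 19: [12, -3, -8, -9, 19, 27, 38]
Extract 12: [-3, -9, -8, 12, 19, 27, 38]
Extract -3: [-8, -9, -3, 12, 19, 27, 38]
Extract -8: [-9, -8, -3, 12, 19, 27, 38]


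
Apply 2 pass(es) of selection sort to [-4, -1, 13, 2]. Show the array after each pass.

Pass 1: Select minimum -4 at index 0, swap -> [-4, -1, 13, 2]
Pass 2: Select minimum -1 at index 1, swap -> [-4, -1, 13, 2]


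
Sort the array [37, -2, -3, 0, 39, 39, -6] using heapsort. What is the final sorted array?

Build heap: [39, 37, 39, 0, -2, -3, -6]
Extract 39: [39, 37, -3, 0, -2, -6, 39]
Extract 39: [37, 0, -3, -6, -2, 39, 39]
Extract 37: [0, -2, -3, -6, 37, 39, 39]
Extract 0: [-2, -6, -3, 0, 37, 39, 39]
Extract -2: [-3, -6, -2, 0, 37, 39, 39]
Extract -3: [-6, -3, -2, 0, 37, 39, 39]


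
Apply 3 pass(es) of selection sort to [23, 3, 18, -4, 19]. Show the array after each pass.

Pass 1: Select minimum -4 at index 3, swap -> [-4, 3, 18, 23, 19]
Pass 2: Select minimum 3 at index 1, swap -> [-4, 3, 18, 23, 19]
Pass 3: Select minimum 18 at index 2, swap -> [-4, 3, 18, 23, 19]


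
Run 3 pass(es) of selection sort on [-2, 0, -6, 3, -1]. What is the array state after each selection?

Pass 1: Select minimum -6 at index 2, swap -> [-6, 0, -2, 3, -1]
Pass 2: Select minimum -2 at index 2, swap -> [-6, -2, 0, 3, -1]
Pass 3: Select minimum -1 at index 4, swap -> [-6, -2, -1, 3, 0]


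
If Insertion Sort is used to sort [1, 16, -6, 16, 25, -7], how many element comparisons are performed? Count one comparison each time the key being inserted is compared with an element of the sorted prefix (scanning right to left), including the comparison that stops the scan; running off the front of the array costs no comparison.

Insert 16: 1 <= 16 (stop) = 1 comparison(s) -> [1, 16, -6, 16, 25, -7]
Insert -6: 16 > -6 (shift), 1 > -6 (shift), reached front = 2 comparison(s) -> [-6, 1, 16, 16, 25, -7]
Insert 16: 16 <= 16 (stop) = 1 comparison(s) -> [-6, 1, 16, 16, 25, -7]
Insert 25: 16 <= 25 (stop) = 1 comparison(s) -> [-6, 1, 16, 16, 25, -7]
Insert -7: 25 > -7 (shift), 16 > -7 (shift), 16 > -7 (shift), 1 > -7 (shift), -6 > -7 (shift), reached front = 5 comparison(s) -> [-7, -6, 1, 16, 16, 25]
Total comparisons: 1 + 2 + 1 + 1 + 5 = 10


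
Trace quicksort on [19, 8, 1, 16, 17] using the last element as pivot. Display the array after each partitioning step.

Partition 1: pivot=17 at index 3 -> [8, 1, 16, 17, 19]
Partition 2: pivot=16 at index 2 -> [8, 1, 16, 17, 19]
Partition 3: pivot=1 at index 0 -> [1, 8, 16, 17, 19]


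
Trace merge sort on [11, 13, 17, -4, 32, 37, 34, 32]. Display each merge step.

Divide and conquer:
  Merge [11] + [13] -> [11, 13]
  Merge [17] + [-4] -> [-4, 17]
  Merge [11, 13] + [-4, 17] -> [-4, 11, 13, 17]
  Merge [32] + [37] -> [32, 37]
  Merge [34] + [32] -> [32, 34]
  Merge [32, 37] + [32, 34] -> [32, 32, 34, 37]
  Merge [-4, 11, 13, 17] + [32, 32, 34, 37] -> [-4, 11, 13, 17, 32, 32, 34, 37]


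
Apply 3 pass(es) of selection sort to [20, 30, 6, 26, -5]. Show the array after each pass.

Pass 1: Select minimum -5 at index 4, swap -> [-5, 30, 6, 26, 20]
Pass 2: Select minimum 6 at index 2, swap -> [-5, 6, 30, 26, 20]
Pass 3: Select minimum 20 at index 4, swap -> [-5, 6, 20, 26, 30]


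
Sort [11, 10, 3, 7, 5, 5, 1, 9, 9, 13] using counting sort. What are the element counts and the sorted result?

Count array: [0, 1, 0, 1, 0, 2, 0, 1, 0, 2, 1, 1, 0, 1]
(count[i] = number of elements equal to i)
Cumulative count: [0, 1, 1, 2, 2, 4, 4, 5, 5, 7, 8, 9, 9, 10]
Sorted: [1, 3, 5, 5, 7, 9, 9, 10, 11, 13]


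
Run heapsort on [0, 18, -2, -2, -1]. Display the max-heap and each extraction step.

Build heap: [18, 0, -2, -2, -1]
Extract 18: [0, -1, -2, -2, 18]
Extract 0: [-1, -2, -2, 0, 18]
Extract -1: [-2, -2, -1, 0, 18]
Extract -2: [-2, -2, -1, 0, 18]


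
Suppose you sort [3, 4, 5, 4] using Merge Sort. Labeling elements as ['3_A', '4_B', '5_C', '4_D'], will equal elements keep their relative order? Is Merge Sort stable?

Trace Merge Sort on the labeled array (the key is the number; the letter only tracks identity):
  Merge [3_A] + [4_B] -> [3_A, 4_B]
  Merge [5_C] + [4_D] -> [4_D, 5_C]
  Merge [3_A, 4_B] + [4_D, 5_C] -> [3_A, 4_B, 4_D, 5_C]
Final order: [3_A, 4_B, 4_D, 5_C]
Equal keys:
  value 4: originally 4_B, 4_D; after sorting 4_B, 4_D -> order preserved
All equal keys kept their original relative order. Merge Sort is stable: when the heads of the two halves are equal the merge takes from the left half first.
Answer: Stable


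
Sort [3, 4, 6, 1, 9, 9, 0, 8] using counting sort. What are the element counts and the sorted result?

Count array: [1, 1, 0, 1, 1, 0, 1, 0, 1, 2]
(count[i] = number of elements equal to i)
Cumulative count: [1, 2, 2, 3, 4, 4, 5, 5, 6, 8]
Sorted: [0, 1, 3, 4, 6, 8, 9, 9]


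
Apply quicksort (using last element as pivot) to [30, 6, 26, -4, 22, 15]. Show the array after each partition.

Partition 1: pivot=15 at index 2 -> [6, -4, 15, 30, 22, 26]
Partition 2: pivot=-4 at index 0 -> [-4, 6, 15, 30, 22, 26]
Partition 3: pivot=26 at index 4 -> [-4, 6, 15, 22, 26, 30]


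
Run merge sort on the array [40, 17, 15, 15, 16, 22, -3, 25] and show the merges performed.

Divide and conquer:
  Merge [40] + [17] -> [17, 40]
  Merge [15] + [15] -> [15, 15]
  Merge [17, 40] + [15, 15] -> [15, 15, 17, 40]
  Merge [16] + [22] -> [16, 22]
  Merge [-3] + [25] -> [-3, 25]
  Merge [16, 22] + [-3, 25] -> [-3, 16, 22, 25]
  Merge [15, 15, 17, 40] + [-3, 16, 22, 25] -> [-3, 15, 15, 16, 17, 22, 25, 40]


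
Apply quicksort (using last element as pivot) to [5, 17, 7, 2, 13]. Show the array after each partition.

Partition 1: pivot=13 at index 3 -> [5, 7, 2, 13, 17]
Partition 2: pivot=2 at index 0 -> [2, 7, 5, 13, 17]
Partition 3: pivot=5 at index 1 -> [2, 5, 7, 13, 17]


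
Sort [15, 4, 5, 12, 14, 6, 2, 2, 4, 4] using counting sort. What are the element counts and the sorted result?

Count array: [0, 0, 2, 0, 3, 1, 1, 0, 0, 0, 0, 0, 1, 0, 1, 1]
(count[i] = number of elements equal to i)
Cumulative count: [0, 0, 2, 2, 5, 6, 7, 7, 7, 7, 7, 7, 8, 8, 9, 10]
Sorted: [2, 2, 4, 4, 4, 5, 6, 12, 14, 15]


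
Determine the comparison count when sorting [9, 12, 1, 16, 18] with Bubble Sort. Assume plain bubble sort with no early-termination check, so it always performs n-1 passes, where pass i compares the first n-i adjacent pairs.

Pass 1: compare adjacent pairs (0,1)..(3,4) = 4 comparison(s), 1 swap(s) -> [9, 1, 12, 16, 18]
Pass 2: compare adjacent pairs (0,1)..(2,3) = 3 comparison(s), 1 swap(s) -> [1, 9, 12, 16, 18]
Pass 3: compare adjacent pairs (0,1)..(1,2) = 2 comparison(s), 0 swap(s) -> [1, 9, 12, 16, 18]
Pass 4: compare adjacent pairs (0,1)..(0,1) = 1 comparison(s), 0 swap(s) -> [1, 9, 12, 16, 18]
Total comparisons: 4 + 3 + 2 + 1 = 10


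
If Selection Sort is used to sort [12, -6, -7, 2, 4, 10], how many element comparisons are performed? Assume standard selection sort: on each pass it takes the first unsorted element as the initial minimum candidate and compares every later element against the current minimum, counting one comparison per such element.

Pass 1: scan indices 1..5 for the minimum = 5 comparison(s); min is -7, place at index 0 -> [-7, -6, 12, 2, 4, 10]
Pass 2: scan indices 2..5 for the minimum = 4 comparison(s); min is -6, place at index 1 -> [-7, -6, 12, 2, 4, 10]
Pass 3: scan indices 3..5 for the minimum = 3 comparison(s); min is 2, place at index 2 -> [-7, -6, 2, 12, 4, 10]
Pass 4: scan indices 4..5 for the minimum = 2 comparison(s); min is 4, place at index 3 -> [-7, -6, 2, 4, 12, 10]
Pass 5: scan indices 5..5 for the minimum = 1 comparison(s); min is 10, place at index 4 -> [-7, -6, 2, 4, 10, 12]
Selection sort always scans the whole unsorted suffix, so the count is (n-1) + (n-2) + ... + 1 = n(n-1)/2 = 6*5/2 = 15 regardless of the input order.
Total comparisons: 5 + 4 + 3 + 2 + 1 = 15


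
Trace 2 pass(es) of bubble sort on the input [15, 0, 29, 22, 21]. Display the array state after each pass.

After pass 1: [0, 15, 22, 21, 29] (3 swaps)
After pass 2: [0, 15, 21, 22, 29] (1 swaps)
Total swaps: 4


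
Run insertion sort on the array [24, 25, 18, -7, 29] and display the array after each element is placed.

First element 24 is already 'sorted'
Insert 25: shifted 0 elements -> [24, 25, 18, -7, 29]
Insert 18: shifted 2 elements -> [18, 24, 25, -7, 29]
Insert -7: shifted 3 elements -> [-7, 18, 24, 25, 29]
Insert 29: shifted 0 elements -> [-7, 18, 24, 25, 29]


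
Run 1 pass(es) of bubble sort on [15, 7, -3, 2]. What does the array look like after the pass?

After pass 1: [7, -3, 2, 15] (3 swaps)
Total swaps: 3


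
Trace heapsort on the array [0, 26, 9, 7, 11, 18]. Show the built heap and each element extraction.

Build heap: [26, 11, 18, 7, 0, 9]
Extract 26: [18, 11, 9, 7, 0, 26]
Extract 18: [11, 7, 9, 0, 18, 26]
Extract 11: [9, 7, 0, 11, 18, 26]
Extract 9: [7, 0, 9, 11, 18, 26]
Extract 7: [0, 7, 9, 11, 18, 26]


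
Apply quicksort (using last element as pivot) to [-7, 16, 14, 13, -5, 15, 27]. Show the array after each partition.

Partition 1: pivot=27 at index 6 -> [-7, 16, 14, 13, -5, 15, 27]
Partition 2: pivot=15 at index 4 -> [-7, 14, 13, -5, 15, 16, 27]
Partition 3: pivot=-5 at index 1 -> [-7, -5, 13, 14, 15, 16, 27]
Partition 4: pivot=14 at index 3 -> [-7, -5, 13, 14, 15, 16, 27]


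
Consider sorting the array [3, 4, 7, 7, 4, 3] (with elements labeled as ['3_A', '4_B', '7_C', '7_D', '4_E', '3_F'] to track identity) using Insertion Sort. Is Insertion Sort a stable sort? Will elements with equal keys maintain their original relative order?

Trace Insertion Sort on the labeled array (the key is the number; the letter only tracks identity):
  Insert 4_B at index 1: [3_A, 4_B, 7_C, 7_D, 4_E, 3_F]
  Insert 7_C at index 2: [3_A, 4_B, 7_C, 7_D, 4_E, 3_F]
  Insert 7_D at index 3: [3_A, 4_B, 7_C, 7_D, 4_E, 3_F]
  Insert 4_E at index 2: [3_A, 4_B, 4_E, 7_C, 7_D, 3_F]
  Insert 3_F at index 1: [3_A, 3_F, 4_B, 4_E, 7_C, 7_D]
Final order: [3_A, 3_F, 4_B, 4_E, 7_C, 7_D]
Equal keys:
  value 3: originally 3_A, 3_F; after sorting 3_A, 3_F -> order preserved
  value 4: originally 4_B, 4_E; after sorting 4_B, 4_E -> order preserved
  value 7: originally 7_C, 7_D; after sorting 7_C, 7_D -> order preserved
All equal keys kept their original relative order. Insertion Sort is stable: elements are shifted only while they are strictly greater than the key, so a key is inserted after any equal elements already placed.
Answer: Stable


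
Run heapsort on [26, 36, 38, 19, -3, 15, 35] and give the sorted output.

Build heap: [38, 36, 35, 19, -3, 15, 26]
Extract 38: [36, 26, 35, 19, -3, 15, 38]
Extract 36: [35, 26, 15, 19, -3, 36, 38]
Extract 35: [26, 19, 15, -3, 35, 36, 38]
Extract 26: [19, -3, 15, 26, 35, 36, 38]
Extract 19: [15, -3, 19, 26, 35, 36, 38]
Extract 15: [-3, 15, 19, 26, 35, 36, 38]


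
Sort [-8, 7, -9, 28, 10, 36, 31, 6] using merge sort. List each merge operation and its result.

Divide and conquer:
  Merge [-8] + [7] -> [-8, 7]
  Merge [-9] + [28] -> [-9, 28]
  Merge [-8, 7] + [-9, 28] -> [-9, -8, 7, 28]
  Merge [10] + [36] -> [10, 36]
  Merge [31] + [6] -> [6, 31]
  Merge [10, 36] + [6, 31] -> [6, 10, 31, 36]
  Merge [-9, -8, 7, 28] + [6, 10, 31, 36] -> [-9, -8, 6, 7, 10, 28, 31, 36]


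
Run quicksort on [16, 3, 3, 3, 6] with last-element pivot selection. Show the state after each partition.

Partition 1: pivot=6 at index 3 -> [3, 3, 3, 6, 16]
Partition 2: pivot=3 at index 2 -> [3, 3, 3, 6, 16]
Partition 3: pivot=3 at index 1 -> [3, 3, 3, 6, 16]


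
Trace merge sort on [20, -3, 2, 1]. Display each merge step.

Divide and conquer:
  Merge [20] + [-3] -> [-3, 20]
  Merge [2] + [1] -> [1, 2]
  Merge [-3, 20] + [1, 2] -> [-3, 1, 2, 20]


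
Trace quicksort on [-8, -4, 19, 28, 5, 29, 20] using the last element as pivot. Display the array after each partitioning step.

Partition 1: pivot=20 at index 4 -> [-8, -4, 19, 5, 20, 29, 28]
Partition 2: pivot=5 at index 2 -> [-8, -4, 5, 19, 20, 29, 28]
Partition 3: pivot=-4 at index 1 -> [-8, -4, 5, 19, 20, 29, 28]
Partition 4: pivot=28 at index 5 -> [-8, -4, 5, 19, 20, 28, 29]


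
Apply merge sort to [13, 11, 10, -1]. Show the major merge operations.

Divide and conquer:
  Merge [13] + [11] -> [11, 13]
  Merge [10] + [-1] -> [-1, 10]
  Merge [11, 13] + [-1, 10] -> [-1, 10, 11, 13]


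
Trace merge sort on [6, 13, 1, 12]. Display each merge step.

Divide and conquer:
  Merge [6] + [13] -> [6, 13]
  Merge [1] + [12] -> [1, 12]
  Merge [6, 13] + [1, 12] -> [1, 6, 12, 13]


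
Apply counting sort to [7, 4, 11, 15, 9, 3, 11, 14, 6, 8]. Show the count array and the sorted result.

Count array: [0, 0, 0, 1, 1, 0, 1, 1, 1, 1, 0, 2, 0, 0, 1, 1]
(count[i] = number of elements equal to i)
Cumulative count: [0, 0, 0, 1, 2, 2, 3, 4, 5, 6, 6, 8, 8, 8, 9, 10]
Sorted: [3, 4, 6, 7, 8, 9, 11, 11, 14, 15]


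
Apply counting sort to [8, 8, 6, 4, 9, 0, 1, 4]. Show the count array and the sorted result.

Count array: [1, 1, 0, 0, 2, 0, 1, 0, 2, 1]
(count[i] = number of elements equal to i)
Cumulative count: [1, 2, 2, 2, 4, 4, 5, 5, 7, 8]
Sorted: [0, 1, 4, 4, 6, 8, 8, 9]


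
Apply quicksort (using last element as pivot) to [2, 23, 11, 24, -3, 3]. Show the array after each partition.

Partition 1: pivot=3 at index 2 -> [2, -3, 3, 24, 23, 11]
Partition 2: pivot=-3 at index 0 -> [-3, 2, 3, 24, 23, 11]
Partition 3: pivot=11 at index 3 -> [-3, 2, 3, 11, 23, 24]
Partition 4: pivot=24 at index 5 -> [-3, 2, 3, 11, 23, 24]


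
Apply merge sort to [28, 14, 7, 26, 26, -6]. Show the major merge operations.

Divide and conquer:
  Merge [14] + [7] -> [7, 14]
  Merge [28] + [7, 14] -> [7, 14, 28]
  Merge [26] + [-6] -> [-6, 26]
  Merge [26] + [-6, 26] -> [-6, 26, 26]
  Merge [7, 14, 28] + [-6, 26, 26] -> [-6, 7, 14, 26, 26, 28]


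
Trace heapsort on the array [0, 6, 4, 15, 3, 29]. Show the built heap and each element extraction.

Build heap: [29, 15, 4, 6, 3, 0]
Extract 29: [15, 6, 4, 0, 3, 29]
Extract 15: [6, 3, 4, 0, 15, 29]
Extract 6: [4, 3, 0, 6, 15, 29]
Extract 4: [3, 0, 4, 6, 15, 29]
Extract 3: [0, 3, 4, 6, 15, 29]


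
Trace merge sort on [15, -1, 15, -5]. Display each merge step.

Divide and conquer:
  Merge [15] + [-1] -> [-1, 15]
  Merge [15] + [-5] -> [-5, 15]
  Merge [-1, 15] + [-5, 15] -> [-5, -1, 15, 15]


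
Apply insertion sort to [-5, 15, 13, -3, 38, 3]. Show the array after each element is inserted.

First element -5 is already 'sorted'
Insert 15: shifted 0 elements -> [-5, 15, 13, -3, 38, 3]
Insert 13: shifted 1 elements -> [-5, 13, 15, -3, 38, 3]
Insert -3: shifted 2 elements -> [-5, -3, 13, 15, 38, 3]
Insert 38: shifted 0 elements -> [-5, -3, 13, 15, 38, 3]
Insert 3: shifted 3 elements -> [-5, -3, 3, 13, 15, 38]
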